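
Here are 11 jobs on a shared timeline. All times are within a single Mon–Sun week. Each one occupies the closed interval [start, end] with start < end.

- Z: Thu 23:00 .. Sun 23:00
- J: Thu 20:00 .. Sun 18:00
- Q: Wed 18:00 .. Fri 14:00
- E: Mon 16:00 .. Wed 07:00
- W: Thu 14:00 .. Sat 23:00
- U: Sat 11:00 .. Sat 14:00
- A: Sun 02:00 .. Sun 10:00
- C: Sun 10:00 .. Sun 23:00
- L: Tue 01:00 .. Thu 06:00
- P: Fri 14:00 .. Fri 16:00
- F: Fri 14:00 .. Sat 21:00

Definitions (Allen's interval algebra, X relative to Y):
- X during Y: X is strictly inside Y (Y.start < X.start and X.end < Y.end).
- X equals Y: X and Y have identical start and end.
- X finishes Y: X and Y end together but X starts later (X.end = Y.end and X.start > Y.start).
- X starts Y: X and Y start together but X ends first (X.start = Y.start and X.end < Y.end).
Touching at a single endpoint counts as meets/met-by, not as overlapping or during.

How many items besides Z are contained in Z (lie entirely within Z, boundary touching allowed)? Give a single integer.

Target Z = [Thu 23:00, Sun 23:00].
A [Sun 02:00, Sun 10:00] → during → counts.
C [Sun 10:00, Sun 23:00] → finishes → counts.
E [Mon 16:00, Wed 07:00] → before → no.
F [Fri 14:00, Sat 21:00] → during → counts.
J [Thu 20:00, Sun 18:00] → overlaps → no.
L [Tue 01:00, Thu 06:00] → before → no.
P [Fri 14:00, Fri 16:00] → during → counts.
Q [Wed 18:00, Fri 14:00] → overlaps → no.
U [Sat 11:00, Sat 14:00] → during → counts.
W [Thu 14:00, Sat 23:00] → overlaps → no.
Total: 5.

5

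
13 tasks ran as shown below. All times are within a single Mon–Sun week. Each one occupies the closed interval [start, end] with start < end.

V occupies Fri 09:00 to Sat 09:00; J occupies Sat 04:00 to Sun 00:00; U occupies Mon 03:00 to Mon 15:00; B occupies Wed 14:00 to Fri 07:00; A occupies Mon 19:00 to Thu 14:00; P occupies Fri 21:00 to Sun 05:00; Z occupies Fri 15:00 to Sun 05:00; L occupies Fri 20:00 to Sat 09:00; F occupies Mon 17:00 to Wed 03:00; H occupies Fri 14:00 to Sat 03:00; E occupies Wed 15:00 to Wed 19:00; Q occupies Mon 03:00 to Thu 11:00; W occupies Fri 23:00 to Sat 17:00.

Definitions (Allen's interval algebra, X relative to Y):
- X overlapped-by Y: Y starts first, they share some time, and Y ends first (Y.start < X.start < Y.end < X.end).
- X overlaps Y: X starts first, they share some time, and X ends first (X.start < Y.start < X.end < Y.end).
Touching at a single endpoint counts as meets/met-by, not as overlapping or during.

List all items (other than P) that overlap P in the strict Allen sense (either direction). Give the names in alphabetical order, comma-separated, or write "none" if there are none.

H, L, V

Target P = [Fri 21:00, Sun 05:00].
A [Mon 19:00, Thu 14:00] → before → no.
B [Wed 14:00, Fri 07:00] → before → no.
E [Wed 15:00, Wed 19:00] → before → no.
F [Mon 17:00, Wed 03:00] → before → no.
H [Fri 14:00, Sat 03:00] → overlaps → yes.
J [Sat 04:00, Sun 00:00] → during → no.
L [Fri 20:00, Sat 09:00] → overlaps → yes.
Q [Mon 03:00, Thu 11:00] → before → no.
U [Mon 03:00, Mon 15:00] → before → no.
V [Fri 09:00, Sat 09:00] → overlaps → yes.
W [Fri 23:00, Sat 17:00] → during → no.
Z [Fri 15:00, Sun 05:00] → finished-by → no.
Result: H, L, V.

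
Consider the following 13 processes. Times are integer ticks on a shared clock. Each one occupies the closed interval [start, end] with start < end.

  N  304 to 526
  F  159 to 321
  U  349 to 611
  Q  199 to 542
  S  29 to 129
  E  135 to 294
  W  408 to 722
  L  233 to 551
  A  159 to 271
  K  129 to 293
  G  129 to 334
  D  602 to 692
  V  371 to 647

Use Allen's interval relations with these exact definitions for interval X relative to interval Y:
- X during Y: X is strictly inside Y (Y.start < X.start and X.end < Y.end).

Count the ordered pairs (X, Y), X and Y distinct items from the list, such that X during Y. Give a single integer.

8

Checking all 156 ordered pairs for relation 'during'; matching pairs in alphabetical order:
(A, E): A during E ✓
(A, G): A during G ✓
(A, K): A during K ✓
(D, W): D during W ✓
(E, G): E during G ✓
(F, G): F during G ✓
(N, L): N during L ✓
(N, Q): N during Q ✓
Count: 8.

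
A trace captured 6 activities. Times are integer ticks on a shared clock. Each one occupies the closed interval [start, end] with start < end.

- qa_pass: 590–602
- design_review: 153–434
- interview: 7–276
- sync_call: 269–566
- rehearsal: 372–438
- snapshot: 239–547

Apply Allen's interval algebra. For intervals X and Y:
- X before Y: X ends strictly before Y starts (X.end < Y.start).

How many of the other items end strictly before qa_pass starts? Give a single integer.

5

Target qa_pass = [590, 602].
design_review [153, 434] → before → counts.
interview [7, 276] → before → counts.
rehearsal [372, 438] → before → counts.
snapshot [239, 547] → before → counts.
sync_call [269, 566] → before → counts.
Total: 5.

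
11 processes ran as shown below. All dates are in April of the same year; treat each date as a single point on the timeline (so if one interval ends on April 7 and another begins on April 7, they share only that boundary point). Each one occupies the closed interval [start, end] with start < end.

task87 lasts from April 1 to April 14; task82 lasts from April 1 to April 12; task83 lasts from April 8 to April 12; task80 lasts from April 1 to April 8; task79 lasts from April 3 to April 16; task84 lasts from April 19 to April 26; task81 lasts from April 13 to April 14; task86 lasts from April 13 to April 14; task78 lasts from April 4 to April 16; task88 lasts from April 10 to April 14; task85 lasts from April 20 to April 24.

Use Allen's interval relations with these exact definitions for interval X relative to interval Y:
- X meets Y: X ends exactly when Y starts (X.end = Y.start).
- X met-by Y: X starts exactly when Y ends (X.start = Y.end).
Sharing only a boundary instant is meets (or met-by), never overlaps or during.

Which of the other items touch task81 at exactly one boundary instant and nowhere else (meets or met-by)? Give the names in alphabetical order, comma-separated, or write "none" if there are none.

none

Target task81 = [April 13, April 14].
task78 [April 4, April 16] → contains → no.
task79 [April 3, April 16] → contains → no.
task80 [April 1, April 8] → before → no.
task82 [April 1, April 12] → before → no.
task83 [April 8, April 12] → before → no.
task84 [April 19, April 26] → after → no.
task85 [April 20, April 24] → after → no.
task86 [April 13, April 14] → equals → no.
task87 [April 1, April 14] → finished-by → no.
task88 [April 10, April 14] → finished-by → no.
Result: none.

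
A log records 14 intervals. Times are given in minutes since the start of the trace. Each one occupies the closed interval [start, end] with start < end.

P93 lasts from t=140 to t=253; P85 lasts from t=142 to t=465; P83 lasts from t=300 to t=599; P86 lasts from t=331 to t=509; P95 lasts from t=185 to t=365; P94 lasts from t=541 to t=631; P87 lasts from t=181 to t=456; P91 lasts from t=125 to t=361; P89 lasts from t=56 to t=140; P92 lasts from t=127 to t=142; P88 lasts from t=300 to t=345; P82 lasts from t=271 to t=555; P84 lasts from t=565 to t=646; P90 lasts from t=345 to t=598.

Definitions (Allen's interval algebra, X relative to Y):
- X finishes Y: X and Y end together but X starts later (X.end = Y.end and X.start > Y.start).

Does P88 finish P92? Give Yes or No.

P88 = [t=300, t=345], P92 = [t=127, t=142].
Actual relation of P88 to P92: after.
Asked whether 'finishes' holds → No.

No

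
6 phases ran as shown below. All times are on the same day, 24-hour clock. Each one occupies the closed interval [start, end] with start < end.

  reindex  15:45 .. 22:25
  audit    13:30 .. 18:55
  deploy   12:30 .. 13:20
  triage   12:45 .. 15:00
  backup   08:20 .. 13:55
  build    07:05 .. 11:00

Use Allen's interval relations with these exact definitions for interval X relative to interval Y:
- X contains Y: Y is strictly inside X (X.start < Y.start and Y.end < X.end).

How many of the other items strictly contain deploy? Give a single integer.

1

Target deploy = [12:30, 13:20].
audit [13:30, 18:55] → after → no.
backup [08:20, 13:55] → contains → counts.
build [07:05, 11:00] → before → no.
reindex [15:45, 22:25] → after → no.
triage [12:45, 15:00] → overlapped-by → no.
Total: 1.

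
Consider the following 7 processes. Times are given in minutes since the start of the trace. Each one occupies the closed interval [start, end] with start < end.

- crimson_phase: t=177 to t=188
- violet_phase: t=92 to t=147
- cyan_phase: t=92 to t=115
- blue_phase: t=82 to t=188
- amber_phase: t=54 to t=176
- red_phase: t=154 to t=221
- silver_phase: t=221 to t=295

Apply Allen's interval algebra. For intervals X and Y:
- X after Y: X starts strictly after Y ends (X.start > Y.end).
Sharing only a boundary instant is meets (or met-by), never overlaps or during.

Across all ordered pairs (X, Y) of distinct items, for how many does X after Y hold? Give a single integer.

Checking all 42 ordered pairs for relation 'after'; matching pairs in alphabetical order:
(crimson_phase, amber_phase): crimson_phase after amber_phase ✓
(crimson_phase, cyan_phase): crimson_phase after cyan_phase ✓
(crimson_phase, violet_phase): crimson_phase after violet_phase ✓
(red_phase, cyan_phase): red_phase after cyan_phase ✓
(red_phase, violet_phase): red_phase after violet_phase ✓
(silver_phase, amber_phase): silver_phase after amber_phase ✓
(silver_phase, blue_phase): silver_phase after blue_phase ✓
(silver_phase, crimson_phase): silver_phase after crimson_phase ✓
(silver_phase, cyan_phase): silver_phase after cyan_phase ✓
(silver_phase, violet_phase): silver_phase after violet_phase ✓
Count: 10.

10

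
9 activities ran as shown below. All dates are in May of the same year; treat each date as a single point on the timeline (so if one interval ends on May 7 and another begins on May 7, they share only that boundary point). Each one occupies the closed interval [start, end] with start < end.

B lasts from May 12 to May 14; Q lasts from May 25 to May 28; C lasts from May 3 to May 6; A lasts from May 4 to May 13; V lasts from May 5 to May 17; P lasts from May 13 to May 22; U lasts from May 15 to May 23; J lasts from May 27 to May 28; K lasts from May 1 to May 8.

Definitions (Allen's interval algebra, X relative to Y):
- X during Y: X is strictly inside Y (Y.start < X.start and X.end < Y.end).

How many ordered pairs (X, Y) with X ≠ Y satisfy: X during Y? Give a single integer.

2

Checking all 72 ordered pairs for relation 'during'; matching pairs in alphabetical order:
(B, V): B during V ✓
(C, K): C during K ✓
Count: 2.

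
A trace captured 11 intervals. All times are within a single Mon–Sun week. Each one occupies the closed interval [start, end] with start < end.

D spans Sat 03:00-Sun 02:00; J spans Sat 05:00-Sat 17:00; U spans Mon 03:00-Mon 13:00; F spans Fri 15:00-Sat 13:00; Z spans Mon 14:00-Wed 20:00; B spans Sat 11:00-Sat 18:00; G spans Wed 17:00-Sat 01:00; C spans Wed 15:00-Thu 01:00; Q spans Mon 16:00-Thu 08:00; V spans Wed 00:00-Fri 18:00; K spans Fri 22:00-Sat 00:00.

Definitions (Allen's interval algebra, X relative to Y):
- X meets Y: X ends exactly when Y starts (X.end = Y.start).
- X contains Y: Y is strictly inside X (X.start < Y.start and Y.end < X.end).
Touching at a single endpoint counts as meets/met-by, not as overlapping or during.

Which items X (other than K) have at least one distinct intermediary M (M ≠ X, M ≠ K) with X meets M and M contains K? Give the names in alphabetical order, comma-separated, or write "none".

none

Target K = [Fri 22:00, Sat 00:00].
Intermediaries M with M contains K: F, G.
Via F — items with X meets F: none.
Via G — items with X meets G: none.
Union: none.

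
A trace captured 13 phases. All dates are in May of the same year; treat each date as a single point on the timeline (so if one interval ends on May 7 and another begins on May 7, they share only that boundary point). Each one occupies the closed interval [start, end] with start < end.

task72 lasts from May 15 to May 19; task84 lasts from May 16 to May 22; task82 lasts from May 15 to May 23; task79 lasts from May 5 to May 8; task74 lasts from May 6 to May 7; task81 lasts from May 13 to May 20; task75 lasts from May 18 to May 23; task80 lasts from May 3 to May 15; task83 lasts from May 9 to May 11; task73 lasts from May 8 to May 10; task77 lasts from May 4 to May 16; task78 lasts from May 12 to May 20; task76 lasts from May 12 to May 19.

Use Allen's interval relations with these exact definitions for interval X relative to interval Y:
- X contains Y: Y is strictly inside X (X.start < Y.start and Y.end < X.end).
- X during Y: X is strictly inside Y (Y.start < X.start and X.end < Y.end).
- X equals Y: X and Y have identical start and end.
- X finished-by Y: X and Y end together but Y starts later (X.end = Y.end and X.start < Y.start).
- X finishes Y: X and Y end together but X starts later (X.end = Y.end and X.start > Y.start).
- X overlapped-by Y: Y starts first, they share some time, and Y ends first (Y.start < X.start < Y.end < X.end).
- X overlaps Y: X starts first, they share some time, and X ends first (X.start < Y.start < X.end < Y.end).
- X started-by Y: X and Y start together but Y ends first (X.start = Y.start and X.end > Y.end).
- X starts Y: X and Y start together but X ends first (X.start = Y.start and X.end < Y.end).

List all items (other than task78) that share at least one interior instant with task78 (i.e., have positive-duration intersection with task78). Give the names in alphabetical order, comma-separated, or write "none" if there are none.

task72, task75, task76, task77, task80, task81, task82, task84

Target task78 = [May 12, May 20].
task72 [May 15, May 19] → during → yes.
task73 [May 8, May 10] → before → no.
task74 [May 6, May 7] → before → no.
task75 [May 18, May 23] → overlapped-by → yes.
task76 [May 12, May 19] → starts → yes.
task77 [May 4, May 16] → overlaps → yes.
task79 [May 5, May 8] → before → no.
task80 [May 3, May 15] → overlaps → yes.
task81 [May 13, May 20] → finishes → yes.
task82 [May 15, May 23] → overlapped-by → yes.
task83 [May 9, May 11] → before → no.
task84 [May 16, May 22] → overlapped-by → yes.
Result: task72, task75, task76, task77, task80, task81, task82, task84.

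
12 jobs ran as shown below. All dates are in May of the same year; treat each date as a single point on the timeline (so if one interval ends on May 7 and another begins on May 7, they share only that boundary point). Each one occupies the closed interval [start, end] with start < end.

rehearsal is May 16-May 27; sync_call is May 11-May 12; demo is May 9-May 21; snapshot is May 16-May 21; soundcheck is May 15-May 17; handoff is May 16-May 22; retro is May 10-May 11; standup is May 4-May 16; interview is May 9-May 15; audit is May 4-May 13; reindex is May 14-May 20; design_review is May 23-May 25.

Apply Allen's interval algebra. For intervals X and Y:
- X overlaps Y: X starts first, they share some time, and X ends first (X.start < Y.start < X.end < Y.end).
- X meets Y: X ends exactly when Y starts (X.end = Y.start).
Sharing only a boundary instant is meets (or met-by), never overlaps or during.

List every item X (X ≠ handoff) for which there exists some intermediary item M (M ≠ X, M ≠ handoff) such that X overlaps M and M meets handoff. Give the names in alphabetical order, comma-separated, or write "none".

Target handoff = [May 16, May 22].
Intermediaries M with M meets handoff: standup.
Via standup — items with X overlaps standup: none.
Union: none.

none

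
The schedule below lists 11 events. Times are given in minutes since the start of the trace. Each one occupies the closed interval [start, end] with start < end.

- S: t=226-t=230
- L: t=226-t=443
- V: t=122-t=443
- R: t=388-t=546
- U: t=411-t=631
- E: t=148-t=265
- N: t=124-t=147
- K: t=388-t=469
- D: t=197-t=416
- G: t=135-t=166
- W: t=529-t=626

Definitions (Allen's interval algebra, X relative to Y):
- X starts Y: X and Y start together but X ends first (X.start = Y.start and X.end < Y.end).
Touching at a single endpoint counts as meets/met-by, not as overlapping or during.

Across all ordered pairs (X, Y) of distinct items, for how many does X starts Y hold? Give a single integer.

2

Checking all 110 ordered pairs for relation 'starts'; matching pairs in alphabetical order:
(K, R): K starts R ✓
(S, L): S starts L ✓
Count: 2.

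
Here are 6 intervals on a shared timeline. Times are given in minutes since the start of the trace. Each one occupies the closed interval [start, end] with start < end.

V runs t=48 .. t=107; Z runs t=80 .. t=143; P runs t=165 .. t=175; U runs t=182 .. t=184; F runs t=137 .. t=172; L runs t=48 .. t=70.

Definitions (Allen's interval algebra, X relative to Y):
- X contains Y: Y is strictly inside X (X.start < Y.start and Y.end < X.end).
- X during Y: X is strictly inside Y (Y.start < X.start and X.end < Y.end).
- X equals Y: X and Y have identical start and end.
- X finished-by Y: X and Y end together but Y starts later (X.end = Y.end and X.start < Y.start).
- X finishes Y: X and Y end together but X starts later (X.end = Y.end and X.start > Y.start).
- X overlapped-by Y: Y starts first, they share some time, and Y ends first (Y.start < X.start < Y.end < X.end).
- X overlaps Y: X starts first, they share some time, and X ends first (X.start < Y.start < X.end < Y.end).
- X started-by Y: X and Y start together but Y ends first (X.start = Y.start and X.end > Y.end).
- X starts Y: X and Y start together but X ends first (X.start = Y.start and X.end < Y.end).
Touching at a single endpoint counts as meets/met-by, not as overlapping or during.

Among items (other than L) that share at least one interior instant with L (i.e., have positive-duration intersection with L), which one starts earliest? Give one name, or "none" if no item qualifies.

V

Target L = [t=48, t=70].
F [t=137, t=172] → after → excluded.
P [t=165, t=175] → after → excluded.
U [t=182, t=184] → after → excluded.
V [t=48, t=107] → started-by → candidate.
Z [t=80, t=143] → after → excluded.
Among candidates, earliest start is t=48 → V.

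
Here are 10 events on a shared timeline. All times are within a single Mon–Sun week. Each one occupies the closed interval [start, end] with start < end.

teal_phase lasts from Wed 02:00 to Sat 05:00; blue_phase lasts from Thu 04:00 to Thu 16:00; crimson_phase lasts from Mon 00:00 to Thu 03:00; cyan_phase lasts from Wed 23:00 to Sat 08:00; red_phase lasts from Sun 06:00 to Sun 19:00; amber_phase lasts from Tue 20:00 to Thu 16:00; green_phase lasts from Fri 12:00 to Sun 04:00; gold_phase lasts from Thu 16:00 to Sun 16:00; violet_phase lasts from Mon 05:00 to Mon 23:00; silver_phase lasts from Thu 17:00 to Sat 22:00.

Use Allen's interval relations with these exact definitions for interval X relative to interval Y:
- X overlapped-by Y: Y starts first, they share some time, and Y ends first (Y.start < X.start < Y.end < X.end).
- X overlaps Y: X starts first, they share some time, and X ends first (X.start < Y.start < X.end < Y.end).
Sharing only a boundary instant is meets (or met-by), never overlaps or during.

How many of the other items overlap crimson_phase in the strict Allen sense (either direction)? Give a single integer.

Target crimson_phase = [Mon 00:00, Thu 03:00].
amber_phase [Tue 20:00, Thu 16:00] → overlapped-by → counts.
blue_phase [Thu 04:00, Thu 16:00] → after → no.
cyan_phase [Wed 23:00, Sat 08:00] → overlapped-by → counts.
gold_phase [Thu 16:00, Sun 16:00] → after → no.
green_phase [Fri 12:00, Sun 04:00] → after → no.
red_phase [Sun 06:00, Sun 19:00] → after → no.
silver_phase [Thu 17:00, Sat 22:00] → after → no.
teal_phase [Wed 02:00, Sat 05:00] → overlapped-by → counts.
violet_phase [Mon 05:00, Mon 23:00] → during → no.
Total: 3.

3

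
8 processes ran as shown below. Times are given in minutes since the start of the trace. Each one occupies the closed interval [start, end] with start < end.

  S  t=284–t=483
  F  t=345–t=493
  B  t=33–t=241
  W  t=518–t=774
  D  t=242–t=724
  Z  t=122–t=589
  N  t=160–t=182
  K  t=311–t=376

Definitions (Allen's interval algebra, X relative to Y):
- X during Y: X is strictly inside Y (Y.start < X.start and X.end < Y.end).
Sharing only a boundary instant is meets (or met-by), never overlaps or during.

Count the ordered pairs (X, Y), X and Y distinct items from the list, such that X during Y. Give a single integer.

9

Checking all 56 ordered pairs for relation 'during'; matching pairs in alphabetical order:
(F, D): F during D ✓
(F, Z): F during Z ✓
(K, D): K during D ✓
(K, S): K during S ✓
(K, Z): K during Z ✓
(N, B): N during B ✓
(N, Z): N during Z ✓
(S, D): S during D ✓
(S, Z): S during Z ✓
Count: 9.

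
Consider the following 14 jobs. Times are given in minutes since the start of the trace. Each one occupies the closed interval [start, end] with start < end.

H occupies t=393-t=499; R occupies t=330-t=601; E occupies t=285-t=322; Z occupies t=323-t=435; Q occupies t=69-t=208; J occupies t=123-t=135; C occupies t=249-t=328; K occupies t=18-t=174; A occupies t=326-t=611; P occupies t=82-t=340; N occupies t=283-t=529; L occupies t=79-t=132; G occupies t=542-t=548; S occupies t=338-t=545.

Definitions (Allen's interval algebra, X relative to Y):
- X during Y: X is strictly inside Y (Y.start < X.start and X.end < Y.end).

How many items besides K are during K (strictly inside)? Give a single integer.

2

Target K = [t=18, t=174].
A [t=326, t=611] → after → no.
C [t=249, t=328] → after → no.
E [t=285, t=322] → after → no.
G [t=542, t=548] → after → no.
H [t=393, t=499] → after → no.
J [t=123, t=135] → during → counts.
L [t=79, t=132] → during → counts.
N [t=283, t=529] → after → no.
P [t=82, t=340] → overlapped-by → no.
Q [t=69, t=208] → overlapped-by → no.
R [t=330, t=601] → after → no.
S [t=338, t=545] → after → no.
Z [t=323, t=435] → after → no.
Total: 2.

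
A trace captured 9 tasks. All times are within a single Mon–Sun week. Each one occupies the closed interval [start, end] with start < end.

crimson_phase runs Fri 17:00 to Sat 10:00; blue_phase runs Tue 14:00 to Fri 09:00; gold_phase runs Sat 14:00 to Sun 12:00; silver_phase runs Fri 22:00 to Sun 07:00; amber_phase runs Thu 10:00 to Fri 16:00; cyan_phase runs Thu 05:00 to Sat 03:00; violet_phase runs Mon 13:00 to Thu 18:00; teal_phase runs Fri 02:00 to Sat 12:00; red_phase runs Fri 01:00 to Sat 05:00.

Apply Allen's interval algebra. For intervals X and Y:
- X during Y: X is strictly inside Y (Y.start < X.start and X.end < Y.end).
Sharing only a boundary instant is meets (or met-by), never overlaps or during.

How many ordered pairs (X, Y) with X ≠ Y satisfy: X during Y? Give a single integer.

2

Checking all 72 ordered pairs for relation 'during'; matching pairs in alphabetical order:
(amber_phase, cyan_phase): amber_phase during cyan_phase ✓
(crimson_phase, teal_phase): crimson_phase during teal_phase ✓
Count: 2.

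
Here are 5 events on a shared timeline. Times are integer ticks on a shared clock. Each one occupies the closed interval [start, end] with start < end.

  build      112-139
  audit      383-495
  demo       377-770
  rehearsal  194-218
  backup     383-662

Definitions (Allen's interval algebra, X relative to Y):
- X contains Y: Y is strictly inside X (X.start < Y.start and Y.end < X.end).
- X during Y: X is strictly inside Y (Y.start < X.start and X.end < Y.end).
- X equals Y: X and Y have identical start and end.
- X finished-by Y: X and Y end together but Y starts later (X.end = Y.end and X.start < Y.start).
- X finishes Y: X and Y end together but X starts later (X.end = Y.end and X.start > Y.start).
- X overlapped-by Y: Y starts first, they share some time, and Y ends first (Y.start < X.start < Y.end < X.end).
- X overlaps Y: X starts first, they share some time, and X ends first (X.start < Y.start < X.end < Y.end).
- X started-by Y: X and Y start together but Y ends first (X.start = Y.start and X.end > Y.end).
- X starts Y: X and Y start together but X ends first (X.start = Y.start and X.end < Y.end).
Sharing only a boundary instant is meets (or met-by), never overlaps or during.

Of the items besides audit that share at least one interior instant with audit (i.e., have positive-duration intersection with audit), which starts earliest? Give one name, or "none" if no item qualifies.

demo

Target audit = [383, 495].
backup [383, 662] → started-by → candidate.
build [112, 139] → before → excluded.
demo [377, 770] → contains → candidate.
rehearsal [194, 218] → before → excluded.
Among candidates, earliest start is 377 → demo.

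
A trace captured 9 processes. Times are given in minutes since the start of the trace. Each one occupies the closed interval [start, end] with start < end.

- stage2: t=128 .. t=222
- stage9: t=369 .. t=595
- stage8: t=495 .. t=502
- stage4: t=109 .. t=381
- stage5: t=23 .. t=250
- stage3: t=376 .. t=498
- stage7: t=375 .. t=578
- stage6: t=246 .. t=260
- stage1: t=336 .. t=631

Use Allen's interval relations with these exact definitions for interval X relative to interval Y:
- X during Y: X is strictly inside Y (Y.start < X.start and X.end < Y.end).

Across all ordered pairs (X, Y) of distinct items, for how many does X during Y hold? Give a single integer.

Checking all 72 ordered pairs for relation 'during'; matching pairs in alphabetical order:
(stage2, stage4): stage2 during stage4 ✓
(stage2, stage5): stage2 during stage5 ✓
(stage3, stage1): stage3 during stage1 ✓
(stage3, stage7): stage3 during stage7 ✓
(stage3, stage9): stage3 during stage9 ✓
(stage6, stage4): stage6 during stage4 ✓
(stage7, stage1): stage7 during stage1 ✓
(stage7, stage9): stage7 during stage9 ✓
(stage8, stage1): stage8 during stage1 ✓
(stage8, stage7): stage8 during stage7 ✓
(stage8, stage9): stage8 during stage9 ✓
(stage9, stage1): stage9 during stage1 ✓
Count: 12.

12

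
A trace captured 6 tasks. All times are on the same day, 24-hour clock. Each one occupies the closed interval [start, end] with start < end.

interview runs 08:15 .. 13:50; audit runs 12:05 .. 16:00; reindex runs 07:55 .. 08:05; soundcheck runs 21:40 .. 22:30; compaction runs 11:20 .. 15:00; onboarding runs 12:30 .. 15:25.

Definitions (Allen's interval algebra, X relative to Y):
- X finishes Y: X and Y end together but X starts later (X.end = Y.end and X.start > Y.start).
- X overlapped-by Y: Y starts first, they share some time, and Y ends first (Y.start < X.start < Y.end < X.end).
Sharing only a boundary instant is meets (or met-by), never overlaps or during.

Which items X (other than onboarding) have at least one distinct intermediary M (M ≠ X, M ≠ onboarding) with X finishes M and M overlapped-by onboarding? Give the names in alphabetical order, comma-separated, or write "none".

none

Target onboarding = [12:30, 15:25].
Intermediaries M with M overlapped-by onboarding: none.
Union: none.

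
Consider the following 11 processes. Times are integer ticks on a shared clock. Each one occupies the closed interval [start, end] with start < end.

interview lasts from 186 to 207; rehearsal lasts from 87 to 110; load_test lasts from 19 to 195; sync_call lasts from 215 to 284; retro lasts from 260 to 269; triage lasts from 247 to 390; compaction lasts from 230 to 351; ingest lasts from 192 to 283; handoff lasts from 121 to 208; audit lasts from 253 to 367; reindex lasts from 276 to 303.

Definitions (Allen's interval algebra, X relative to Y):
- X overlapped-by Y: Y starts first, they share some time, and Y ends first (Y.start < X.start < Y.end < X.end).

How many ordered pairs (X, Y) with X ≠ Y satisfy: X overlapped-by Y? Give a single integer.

16

Checking all 110 ordered pairs for relation 'overlapped-by'; matching pairs in alphabetical order:
(audit, compaction): audit overlapped-by compaction ✓
(audit, ingest): audit overlapped-by ingest ✓
(audit, sync_call): audit overlapped-by sync_call ✓
(compaction, ingest): compaction overlapped-by ingest ✓
(compaction, sync_call): compaction overlapped-by sync_call ✓
(handoff, load_test): handoff overlapped-by load_test ✓
(ingest, handoff): ingest overlapped-by handoff ✓
(ingest, interview): ingest overlapped-by interview ✓
(ingest, load_test): ingest overlapped-by load_test ✓
(interview, load_test): interview overlapped-by load_test ✓
(reindex, ingest): reindex overlapped-by ingest ✓
(reindex, sync_call): reindex overlapped-by sync_call ✓
(sync_call, ingest): sync_call overlapped-by ingest ✓
(triage, compaction): triage overlapped-by compaction ✓
(triage, ingest): triage overlapped-by ingest ✓
(triage, sync_call): triage overlapped-by sync_call ✓
Count: 16.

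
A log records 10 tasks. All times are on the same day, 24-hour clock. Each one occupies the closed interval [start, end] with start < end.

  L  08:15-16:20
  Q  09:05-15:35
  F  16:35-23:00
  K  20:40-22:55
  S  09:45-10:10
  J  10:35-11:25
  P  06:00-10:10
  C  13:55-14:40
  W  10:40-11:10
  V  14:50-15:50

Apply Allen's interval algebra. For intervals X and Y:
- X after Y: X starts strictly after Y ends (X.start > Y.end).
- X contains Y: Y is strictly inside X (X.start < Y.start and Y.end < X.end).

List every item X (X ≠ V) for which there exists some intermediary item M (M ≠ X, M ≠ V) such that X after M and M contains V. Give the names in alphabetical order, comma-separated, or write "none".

F, K

Target V = [14:50, 15:50].
Intermediaries M with M contains V: L.
Via L — items with X after L: F, K.
Union: F, K.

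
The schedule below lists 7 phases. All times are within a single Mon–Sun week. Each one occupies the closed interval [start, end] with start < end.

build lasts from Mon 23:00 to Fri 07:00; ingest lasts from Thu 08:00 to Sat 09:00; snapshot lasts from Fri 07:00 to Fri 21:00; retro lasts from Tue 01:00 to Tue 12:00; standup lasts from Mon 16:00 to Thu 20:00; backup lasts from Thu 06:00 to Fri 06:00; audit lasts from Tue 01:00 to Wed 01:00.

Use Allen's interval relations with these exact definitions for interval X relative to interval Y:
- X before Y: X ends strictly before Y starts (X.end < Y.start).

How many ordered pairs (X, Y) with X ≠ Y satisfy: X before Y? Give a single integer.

8

Checking all 42 ordered pairs for relation 'before'; matching pairs in alphabetical order:
(audit, backup): audit before backup ✓
(audit, ingest): audit before ingest ✓
(audit, snapshot): audit before snapshot ✓
(backup, snapshot): backup before snapshot ✓
(retro, backup): retro before backup ✓
(retro, ingest): retro before ingest ✓
(retro, snapshot): retro before snapshot ✓
(standup, snapshot): standup before snapshot ✓
Count: 8.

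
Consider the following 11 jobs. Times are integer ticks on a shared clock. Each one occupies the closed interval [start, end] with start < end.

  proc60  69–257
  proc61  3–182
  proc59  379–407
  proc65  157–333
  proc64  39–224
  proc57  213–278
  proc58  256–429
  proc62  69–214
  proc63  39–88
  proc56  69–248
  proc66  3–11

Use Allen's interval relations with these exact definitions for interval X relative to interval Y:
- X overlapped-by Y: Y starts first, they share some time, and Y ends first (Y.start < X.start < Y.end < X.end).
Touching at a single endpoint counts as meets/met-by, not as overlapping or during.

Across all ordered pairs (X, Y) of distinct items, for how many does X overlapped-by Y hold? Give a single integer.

21

Checking all 110 ordered pairs for relation 'overlapped-by'; matching pairs in alphabetical order:
(proc56, proc61): proc56 overlapped-by proc61 ✓
(proc56, proc63): proc56 overlapped-by proc63 ✓
(proc56, proc64): proc56 overlapped-by proc64 ✓
(proc57, proc56): proc57 overlapped-by proc56 ✓
(proc57, proc60): proc57 overlapped-by proc60 ✓
(proc57, proc62): proc57 overlapped-by proc62 ✓
(proc57, proc64): proc57 overlapped-by proc64 ✓
(proc58, proc57): proc58 overlapped-by proc57 ✓
(proc58, proc60): proc58 overlapped-by proc60 ✓
(proc58, proc65): proc58 overlapped-by proc65 ✓
(proc60, proc61): proc60 overlapped-by proc61 ✓
(proc60, proc63): proc60 overlapped-by proc63 ✓
(proc60, proc64): proc60 overlapped-by proc64 ✓
(proc62, proc61): proc62 overlapped-by proc61 ✓
(proc62, proc63): proc62 overlapped-by proc63 ✓
(proc64, proc61): proc64 overlapped-by proc61 ✓
(proc65, proc56): proc65 overlapped-by proc56 ✓
(proc65, proc60): proc65 overlapped-by proc60 ✓
(proc65, proc61): proc65 overlapped-by proc61 ✓
(proc65, proc62): proc65 overlapped-by proc62 ✓
(proc65, proc64): proc65 overlapped-by proc64 ✓
Count: 21.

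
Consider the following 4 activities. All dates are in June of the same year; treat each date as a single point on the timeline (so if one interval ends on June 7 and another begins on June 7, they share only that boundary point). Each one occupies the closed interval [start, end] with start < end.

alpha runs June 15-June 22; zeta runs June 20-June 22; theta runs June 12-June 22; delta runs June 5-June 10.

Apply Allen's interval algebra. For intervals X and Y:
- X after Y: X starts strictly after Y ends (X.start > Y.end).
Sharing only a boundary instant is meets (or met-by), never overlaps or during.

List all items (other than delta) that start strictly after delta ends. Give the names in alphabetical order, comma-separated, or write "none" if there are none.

Target delta = [June 5, June 10].
alpha [June 15, June 22] → after → yes.
theta [June 12, June 22] → after → yes.
zeta [June 20, June 22] → after → yes.
Result: alpha, theta, zeta.

alpha, theta, zeta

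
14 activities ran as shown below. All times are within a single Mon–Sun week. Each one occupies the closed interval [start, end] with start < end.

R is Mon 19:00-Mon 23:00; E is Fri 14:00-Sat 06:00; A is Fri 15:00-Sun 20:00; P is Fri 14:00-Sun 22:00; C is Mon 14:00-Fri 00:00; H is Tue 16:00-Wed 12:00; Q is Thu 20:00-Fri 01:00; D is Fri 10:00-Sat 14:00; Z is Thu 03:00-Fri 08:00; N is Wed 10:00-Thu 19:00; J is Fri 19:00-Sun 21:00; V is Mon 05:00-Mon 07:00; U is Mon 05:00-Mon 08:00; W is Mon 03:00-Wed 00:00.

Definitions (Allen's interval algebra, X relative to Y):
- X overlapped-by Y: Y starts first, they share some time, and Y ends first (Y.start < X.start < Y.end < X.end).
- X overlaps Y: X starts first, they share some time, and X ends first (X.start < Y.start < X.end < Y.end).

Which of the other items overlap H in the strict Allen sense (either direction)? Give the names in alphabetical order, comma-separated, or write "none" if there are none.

Target H = [Tue 16:00, Wed 12:00].
A [Fri 15:00, Sun 20:00] → after → no.
C [Mon 14:00, Fri 00:00] → contains → no.
D [Fri 10:00, Sat 14:00] → after → no.
E [Fri 14:00, Sat 06:00] → after → no.
J [Fri 19:00, Sun 21:00] → after → no.
N [Wed 10:00, Thu 19:00] → overlapped-by → yes.
P [Fri 14:00, Sun 22:00] → after → no.
Q [Thu 20:00, Fri 01:00] → after → no.
R [Mon 19:00, Mon 23:00] → before → no.
U [Mon 05:00, Mon 08:00] → before → no.
V [Mon 05:00, Mon 07:00] → before → no.
W [Mon 03:00, Wed 00:00] → overlaps → yes.
Z [Thu 03:00, Fri 08:00] → after → no.
Result: N, W.

N, W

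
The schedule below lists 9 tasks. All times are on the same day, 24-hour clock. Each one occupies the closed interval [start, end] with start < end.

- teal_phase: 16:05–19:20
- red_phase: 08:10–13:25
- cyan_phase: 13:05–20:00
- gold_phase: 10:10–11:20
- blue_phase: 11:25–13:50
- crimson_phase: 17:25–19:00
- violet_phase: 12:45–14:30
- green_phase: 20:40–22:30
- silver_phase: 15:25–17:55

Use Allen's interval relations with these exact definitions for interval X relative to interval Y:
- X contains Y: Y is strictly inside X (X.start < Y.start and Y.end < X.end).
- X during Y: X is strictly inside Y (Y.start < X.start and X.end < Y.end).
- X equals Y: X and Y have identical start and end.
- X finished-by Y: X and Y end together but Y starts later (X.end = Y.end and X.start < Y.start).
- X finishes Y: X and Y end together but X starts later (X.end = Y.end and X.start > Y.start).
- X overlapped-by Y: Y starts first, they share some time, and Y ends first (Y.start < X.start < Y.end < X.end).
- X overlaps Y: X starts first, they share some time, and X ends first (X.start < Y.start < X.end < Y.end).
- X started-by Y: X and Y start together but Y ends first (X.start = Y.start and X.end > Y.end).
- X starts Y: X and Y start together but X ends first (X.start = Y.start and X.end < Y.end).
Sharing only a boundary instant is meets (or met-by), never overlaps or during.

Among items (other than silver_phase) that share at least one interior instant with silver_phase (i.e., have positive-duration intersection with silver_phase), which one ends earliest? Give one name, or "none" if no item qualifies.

crimson_phase

Target silver_phase = [15:25, 17:55].
blue_phase [11:25, 13:50] → before → excluded.
crimson_phase [17:25, 19:00] → overlapped-by → candidate.
cyan_phase [13:05, 20:00] → contains → candidate.
gold_phase [10:10, 11:20] → before → excluded.
green_phase [20:40, 22:30] → after → excluded.
red_phase [08:10, 13:25] → before → excluded.
teal_phase [16:05, 19:20] → overlapped-by → candidate.
violet_phase [12:45, 14:30] → before → excluded.
Among candidates, earliest end is 19:00 → crimson_phase.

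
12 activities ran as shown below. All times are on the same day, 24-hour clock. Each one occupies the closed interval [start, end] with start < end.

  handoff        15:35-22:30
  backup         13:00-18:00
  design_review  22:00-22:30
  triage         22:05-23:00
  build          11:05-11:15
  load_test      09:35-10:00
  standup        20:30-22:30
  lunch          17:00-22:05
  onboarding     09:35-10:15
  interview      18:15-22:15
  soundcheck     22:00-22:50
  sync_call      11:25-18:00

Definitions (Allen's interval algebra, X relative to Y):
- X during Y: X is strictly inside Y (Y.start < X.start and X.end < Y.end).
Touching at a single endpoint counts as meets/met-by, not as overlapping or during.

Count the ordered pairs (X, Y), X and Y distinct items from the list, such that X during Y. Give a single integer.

2

Checking all 132 ordered pairs for relation 'during'; matching pairs in alphabetical order:
(interview, handoff): interview during handoff ✓
(lunch, handoff): lunch during handoff ✓
Count: 2.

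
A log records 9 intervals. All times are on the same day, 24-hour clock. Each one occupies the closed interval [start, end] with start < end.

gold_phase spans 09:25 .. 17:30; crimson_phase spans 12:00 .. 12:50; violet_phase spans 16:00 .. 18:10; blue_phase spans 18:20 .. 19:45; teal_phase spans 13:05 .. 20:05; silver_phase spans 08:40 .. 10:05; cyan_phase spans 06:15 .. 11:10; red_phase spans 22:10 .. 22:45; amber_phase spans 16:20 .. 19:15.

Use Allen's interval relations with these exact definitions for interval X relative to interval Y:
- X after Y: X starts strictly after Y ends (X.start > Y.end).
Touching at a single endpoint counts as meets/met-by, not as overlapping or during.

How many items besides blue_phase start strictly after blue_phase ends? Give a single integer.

1

Target blue_phase = [18:20, 19:45].
amber_phase [16:20, 19:15] → overlaps → no.
crimson_phase [12:00, 12:50] → before → no.
cyan_phase [06:15, 11:10] → before → no.
gold_phase [09:25, 17:30] → before → no.
red_phase [22:10, 22:45] → after → counts.
silver_phase [08:40, 10:05] → before → no.
teal_phase [13:05, 20:05] → contains → no.
violet_phase [16:00, 18:10] → before → no.
Total: 1.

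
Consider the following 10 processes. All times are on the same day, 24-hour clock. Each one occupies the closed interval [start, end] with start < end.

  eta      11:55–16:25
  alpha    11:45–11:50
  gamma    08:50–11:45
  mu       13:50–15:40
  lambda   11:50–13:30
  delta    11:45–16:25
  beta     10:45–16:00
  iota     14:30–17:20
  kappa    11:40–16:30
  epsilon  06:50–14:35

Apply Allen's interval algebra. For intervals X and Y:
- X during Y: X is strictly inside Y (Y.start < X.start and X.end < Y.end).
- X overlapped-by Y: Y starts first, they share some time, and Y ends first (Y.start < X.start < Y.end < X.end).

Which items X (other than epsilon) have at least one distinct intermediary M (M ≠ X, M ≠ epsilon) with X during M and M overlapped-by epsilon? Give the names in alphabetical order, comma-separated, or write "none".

alpha, delta, eta, lambda, mu

Target epsilon = [06:50, 14:35].
Intermediaries M with M overlapped-by epsilon: beta, delta, eta, iota, kappa, mu.
Via beta — items with X during beta: alpha, lambda, mu.
Via delta — items with X during delta: lambda, mu.
Via eta — items with X during eta: mu.
Via iota — items with X during iota: none.
Via kappa — items with X during kappa: alpha, delta, eta, lambda, mu.
Via mu — items with X during mu: none.
Union: alpha, delta, eta, lambda, mu.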